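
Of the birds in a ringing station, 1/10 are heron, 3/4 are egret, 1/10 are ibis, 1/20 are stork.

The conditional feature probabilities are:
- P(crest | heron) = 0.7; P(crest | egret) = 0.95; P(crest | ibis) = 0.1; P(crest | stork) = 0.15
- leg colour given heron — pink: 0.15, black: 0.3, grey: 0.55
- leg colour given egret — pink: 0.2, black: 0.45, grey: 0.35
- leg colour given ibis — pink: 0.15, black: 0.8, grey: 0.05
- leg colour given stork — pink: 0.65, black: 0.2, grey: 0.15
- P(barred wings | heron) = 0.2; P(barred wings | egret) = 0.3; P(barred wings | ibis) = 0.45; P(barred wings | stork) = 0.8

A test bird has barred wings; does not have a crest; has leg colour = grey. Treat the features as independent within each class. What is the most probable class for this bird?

stork

heron: 0.1 × (1−0.7) × 0.55 × 0.2 = 0.0033
egret: 0.75 × (1−0.95) × 0.35 × 0.3 = 0.0039375
ibis: 0.1 × (1−0.1) × 0.05 × 0.45 = 0.002025
stork: 0.05 × (1−0.15) × 0.15 × 0.8 = 0.0051
Highest score → stork.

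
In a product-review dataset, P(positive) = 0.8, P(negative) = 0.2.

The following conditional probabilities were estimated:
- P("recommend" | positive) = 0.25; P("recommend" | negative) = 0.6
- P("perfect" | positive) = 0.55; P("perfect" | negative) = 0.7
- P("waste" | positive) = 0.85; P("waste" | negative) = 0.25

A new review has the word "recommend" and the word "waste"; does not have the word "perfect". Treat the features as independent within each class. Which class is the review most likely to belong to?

positive

positive: 0.8 × 0.25 × (1−0.55) × 0.85 = 0.0765
negative: 0.2 × 0.6 × (1−0.7) × 0.25 = 0.009
Highest score → positive.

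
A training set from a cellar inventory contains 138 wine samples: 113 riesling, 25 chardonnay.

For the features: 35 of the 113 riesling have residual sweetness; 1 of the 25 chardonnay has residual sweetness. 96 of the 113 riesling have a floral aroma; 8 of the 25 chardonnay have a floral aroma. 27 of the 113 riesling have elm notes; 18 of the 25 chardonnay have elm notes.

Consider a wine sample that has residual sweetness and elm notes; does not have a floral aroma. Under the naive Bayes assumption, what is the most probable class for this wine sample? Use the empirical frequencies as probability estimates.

riesling

riesling: (113/138) × (35/113) × (17/113) × (27/113) ≈ 0.00911685
chardonnay: (25/138) × (1/25) × (17/25) × (18/25) ≈ 0.00354783
Highest score → riesling.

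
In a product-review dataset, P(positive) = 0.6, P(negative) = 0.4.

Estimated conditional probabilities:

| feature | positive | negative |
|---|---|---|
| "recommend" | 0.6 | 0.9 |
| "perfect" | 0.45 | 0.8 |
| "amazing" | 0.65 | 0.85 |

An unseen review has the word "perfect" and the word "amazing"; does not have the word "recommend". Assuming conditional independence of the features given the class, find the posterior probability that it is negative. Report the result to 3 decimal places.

0.279

positive: 0.6 × (1−0.6) × 0.45 × 0.65 = 0.0702
negative: 0.4 × (1−0.9) × 0.8 × 0.85 = 0.0272
P(negative | x) = 0.0272 / 0.0974 ≈ 0.279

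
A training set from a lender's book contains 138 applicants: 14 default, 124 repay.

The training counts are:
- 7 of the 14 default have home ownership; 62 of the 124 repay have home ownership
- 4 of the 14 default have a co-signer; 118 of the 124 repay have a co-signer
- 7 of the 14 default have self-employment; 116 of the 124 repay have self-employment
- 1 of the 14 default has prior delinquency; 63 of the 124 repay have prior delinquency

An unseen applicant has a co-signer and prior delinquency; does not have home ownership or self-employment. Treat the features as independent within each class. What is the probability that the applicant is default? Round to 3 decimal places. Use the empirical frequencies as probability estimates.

0.036

default: (14/138) × (7/14) × (4/14) × (7/14) × (1/14) ≈ 0.000517598
repay: (124/138) × (62/124) × (118/124) × (8/124) × (63/124) ≈ 0.0140139
P(default | x) = 0.000517598 / 0.014531498 ≈ 0.036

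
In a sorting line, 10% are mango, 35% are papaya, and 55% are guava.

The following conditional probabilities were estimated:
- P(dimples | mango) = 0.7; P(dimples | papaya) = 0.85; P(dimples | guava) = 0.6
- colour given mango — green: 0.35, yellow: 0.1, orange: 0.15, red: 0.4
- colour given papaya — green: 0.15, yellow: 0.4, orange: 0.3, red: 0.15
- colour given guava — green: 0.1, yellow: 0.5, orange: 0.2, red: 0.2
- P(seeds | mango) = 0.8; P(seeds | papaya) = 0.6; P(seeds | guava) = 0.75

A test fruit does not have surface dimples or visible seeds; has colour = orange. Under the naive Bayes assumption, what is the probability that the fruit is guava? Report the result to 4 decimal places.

0.6044

mango: 0.1 × (1−0.7) × 0.15 × (1−0.8) = 0.0009
papaya: 0.35 × (1−0.85) × 0.3 × (1−0.6) = 0.0063
guava: 0.55 × (1−0.6) × 0.2 × (1−0.75) = 0.011
P(guava | x) = 0.011 / 0.0182 ≈ 0.6044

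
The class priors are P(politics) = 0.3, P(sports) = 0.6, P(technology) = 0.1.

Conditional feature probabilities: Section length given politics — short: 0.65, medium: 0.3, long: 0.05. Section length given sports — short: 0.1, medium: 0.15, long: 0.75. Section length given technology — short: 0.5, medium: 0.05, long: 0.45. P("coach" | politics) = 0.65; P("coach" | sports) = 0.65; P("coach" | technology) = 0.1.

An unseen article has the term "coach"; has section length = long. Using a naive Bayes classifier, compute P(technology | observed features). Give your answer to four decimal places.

0.0147

politics: 0.3 × 0.05 × 0.65 = 0.00975
sports: 0.6 × 0.75 × 0.65 = 0.2925
technology: 0.1 × 0.45 × 0.1 = 0.0045
P(technology | x) = 0.0045 / 0.30675 ≈ 0.0147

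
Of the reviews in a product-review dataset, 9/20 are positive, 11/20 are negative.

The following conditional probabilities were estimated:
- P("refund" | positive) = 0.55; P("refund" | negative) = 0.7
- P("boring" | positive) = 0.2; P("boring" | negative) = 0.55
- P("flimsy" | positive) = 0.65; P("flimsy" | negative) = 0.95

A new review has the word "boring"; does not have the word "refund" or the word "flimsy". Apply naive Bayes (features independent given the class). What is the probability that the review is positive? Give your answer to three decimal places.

0.758

positive: 0.45 × (1−0.55) × 0.2 × (1−0.65) = 0.014175
negative: 0.55 × (1−0.7) × 0.55 × (1−0.95) = 0.0045375
P(positive | x) = 0.014175 / 0.0187125 ≈ 0.758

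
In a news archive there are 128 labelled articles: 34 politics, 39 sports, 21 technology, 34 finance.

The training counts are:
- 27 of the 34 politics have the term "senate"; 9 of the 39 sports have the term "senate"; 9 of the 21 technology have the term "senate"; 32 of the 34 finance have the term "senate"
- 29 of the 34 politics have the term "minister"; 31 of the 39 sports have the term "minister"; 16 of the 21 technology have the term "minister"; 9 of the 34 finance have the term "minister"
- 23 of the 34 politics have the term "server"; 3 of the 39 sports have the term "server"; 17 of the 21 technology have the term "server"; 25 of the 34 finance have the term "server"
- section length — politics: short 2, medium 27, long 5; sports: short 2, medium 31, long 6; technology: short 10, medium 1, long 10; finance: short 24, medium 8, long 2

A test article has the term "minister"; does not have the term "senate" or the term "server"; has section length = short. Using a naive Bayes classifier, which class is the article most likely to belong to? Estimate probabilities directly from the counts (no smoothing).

sports

politics: (34/128) × (7/34) × (29/34) × (11/34) × (2/34) ≈ 0.000887712
sports: (39/128) × (30/39) × (31/39) × (36/39) × (2/39) ≈ 0.00881884
technology: (21/128) × (12/21) × (16/21) × (4/21) × (10/21) ≈ 0.00647878
finance: (34/128) × (2/34) × (9/34) × (9/34) × (24/34) ≈ 0.000772822
Highest score → sports.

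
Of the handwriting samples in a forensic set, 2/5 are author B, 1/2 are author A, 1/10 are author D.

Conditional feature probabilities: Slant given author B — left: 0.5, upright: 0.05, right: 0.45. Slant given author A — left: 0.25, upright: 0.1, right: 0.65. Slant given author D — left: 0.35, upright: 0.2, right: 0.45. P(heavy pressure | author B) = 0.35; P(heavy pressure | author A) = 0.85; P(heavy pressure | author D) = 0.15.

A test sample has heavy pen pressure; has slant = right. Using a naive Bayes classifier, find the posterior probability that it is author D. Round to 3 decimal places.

0.020

author B: 0.4 × 0.45 × 0.35 = 0.063
author A: 0.5 × 0.65 × 0.85 = 0.27625
author D: 0.1 × 0.45 × 0.15 = 0.00675
P(author D | x) = 0.00675 / 0.346 ≈ 0.020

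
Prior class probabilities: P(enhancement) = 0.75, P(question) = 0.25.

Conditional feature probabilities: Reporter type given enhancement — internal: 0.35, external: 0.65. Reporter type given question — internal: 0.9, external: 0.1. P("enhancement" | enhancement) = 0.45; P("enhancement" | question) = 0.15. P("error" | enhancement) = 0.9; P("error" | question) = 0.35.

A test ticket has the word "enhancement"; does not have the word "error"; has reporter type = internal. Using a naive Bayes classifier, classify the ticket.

enhancement: 0.75 × 0.35 × 0.45 × (1−0.9) = 0.0118125
question: 0.25 × 0.9 × 0.15 × (1−0.35) = 0.0219375
Highest score → question.

question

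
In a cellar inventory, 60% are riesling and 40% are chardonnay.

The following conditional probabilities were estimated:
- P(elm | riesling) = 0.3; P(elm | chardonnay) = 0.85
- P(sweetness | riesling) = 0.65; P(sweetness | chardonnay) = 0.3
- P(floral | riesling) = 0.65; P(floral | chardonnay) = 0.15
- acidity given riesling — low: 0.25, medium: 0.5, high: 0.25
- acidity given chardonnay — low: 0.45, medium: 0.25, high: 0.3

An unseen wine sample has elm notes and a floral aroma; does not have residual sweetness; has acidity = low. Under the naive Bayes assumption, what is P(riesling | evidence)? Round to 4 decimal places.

riesling: 0.6 × 0.3 × (1−0.65) × 0.65 × 0.25 = 0.0102375
chardonnay: 0.4 × 0.85 × (1−0.3) × 0.15 × 0.45 = 0.016065
P(riesling | x) = 0.0102375 / 0.0263025 ≈ 0.3892

0.3892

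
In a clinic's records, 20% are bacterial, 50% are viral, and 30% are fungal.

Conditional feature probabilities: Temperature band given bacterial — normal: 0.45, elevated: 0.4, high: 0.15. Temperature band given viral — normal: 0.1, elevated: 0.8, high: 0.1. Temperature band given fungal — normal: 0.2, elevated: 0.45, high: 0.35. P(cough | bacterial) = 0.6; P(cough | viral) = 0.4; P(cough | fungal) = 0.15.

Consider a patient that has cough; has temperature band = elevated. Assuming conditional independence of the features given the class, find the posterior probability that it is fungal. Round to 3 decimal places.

bacterial: 0.2 × 0.4 × 0.6 = 0.048
viral: 0.5 × 0.8 × 0.4 = 0.16
fungal: 0.3 × 0.45 × 0.15 = 0.02025
P(fungal | x) = 0.02025 / 0.22825 ≈ 0.089

0.089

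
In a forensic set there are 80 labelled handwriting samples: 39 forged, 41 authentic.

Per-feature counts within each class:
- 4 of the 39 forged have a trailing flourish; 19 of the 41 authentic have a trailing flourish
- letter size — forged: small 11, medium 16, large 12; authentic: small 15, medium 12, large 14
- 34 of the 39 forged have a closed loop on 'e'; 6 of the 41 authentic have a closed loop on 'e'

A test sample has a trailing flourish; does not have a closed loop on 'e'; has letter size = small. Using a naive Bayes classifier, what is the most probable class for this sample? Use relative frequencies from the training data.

forged: (39/80) × (4/39) × (11/39) × (5/39) ≈ 0.00180802
authentic: (41/80) × (19/41) × (15/41) × (35/41) ≈ 0.0741746
Highest score → authentic.

authentic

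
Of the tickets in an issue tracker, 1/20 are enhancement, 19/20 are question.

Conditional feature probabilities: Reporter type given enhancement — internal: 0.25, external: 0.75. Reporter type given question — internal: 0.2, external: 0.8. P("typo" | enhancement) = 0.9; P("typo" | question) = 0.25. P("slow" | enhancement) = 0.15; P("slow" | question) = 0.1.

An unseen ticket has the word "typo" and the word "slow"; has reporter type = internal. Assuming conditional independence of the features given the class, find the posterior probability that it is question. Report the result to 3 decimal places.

0.738

enhancement: 0.05 × 0.25 × 0.9 × 0.15 = 0.0016875
question: 0.95 × 0.2 × 0.25 × 0.1 = 0.00475
P(question | x) = 0.00475 / 0.0064375 ≈ 0.738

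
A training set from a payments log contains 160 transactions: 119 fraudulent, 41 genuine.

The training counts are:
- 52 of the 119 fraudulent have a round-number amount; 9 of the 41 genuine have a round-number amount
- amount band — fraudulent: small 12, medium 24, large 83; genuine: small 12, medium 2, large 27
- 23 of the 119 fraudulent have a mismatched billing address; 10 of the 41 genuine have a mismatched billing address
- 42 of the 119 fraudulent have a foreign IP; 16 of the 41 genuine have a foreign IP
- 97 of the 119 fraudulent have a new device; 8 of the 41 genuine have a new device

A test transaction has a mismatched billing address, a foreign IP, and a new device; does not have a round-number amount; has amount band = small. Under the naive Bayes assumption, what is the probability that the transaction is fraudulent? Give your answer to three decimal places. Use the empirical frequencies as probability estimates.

fraudulent: (119/160) × (67/119) × (12/119) × (23/119) × (42/119) × (97/119) ≈ 0.00234799
genuine: (41/160) × (32/41) × (12/41) × (10/41) × (16/41) × (8/41) ≈ 0.00108714
P(fraudulent | x) = 0.00234799 / 0.00343513 ≈ 0.684

0.684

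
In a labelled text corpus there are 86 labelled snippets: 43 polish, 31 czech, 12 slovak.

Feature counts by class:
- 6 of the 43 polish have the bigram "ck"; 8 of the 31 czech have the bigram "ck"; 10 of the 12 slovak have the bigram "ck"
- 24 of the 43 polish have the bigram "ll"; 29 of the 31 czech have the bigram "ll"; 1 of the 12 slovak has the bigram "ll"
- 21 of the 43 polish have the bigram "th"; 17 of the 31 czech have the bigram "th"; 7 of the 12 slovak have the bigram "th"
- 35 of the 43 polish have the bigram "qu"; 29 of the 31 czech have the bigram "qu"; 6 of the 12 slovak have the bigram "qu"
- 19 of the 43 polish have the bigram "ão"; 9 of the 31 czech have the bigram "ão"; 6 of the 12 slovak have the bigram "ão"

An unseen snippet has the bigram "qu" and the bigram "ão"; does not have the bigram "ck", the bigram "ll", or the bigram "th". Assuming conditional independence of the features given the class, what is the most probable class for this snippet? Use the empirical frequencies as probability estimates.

polish

polish: (43/86) × (37/43) × (19/43) × (22/43) × (35/43) × (19/43) ≈ 0.0349806
czech: (31/86) × (23/31) × (2/31) × (14/31) × (29/31) × (9/31) ≈ 0.00211632
slovak: (12/86) × (2/12) × (11/12) × (5/12) × (6/12) × (6/12) ≈ 0.00222061
Highest score → polish.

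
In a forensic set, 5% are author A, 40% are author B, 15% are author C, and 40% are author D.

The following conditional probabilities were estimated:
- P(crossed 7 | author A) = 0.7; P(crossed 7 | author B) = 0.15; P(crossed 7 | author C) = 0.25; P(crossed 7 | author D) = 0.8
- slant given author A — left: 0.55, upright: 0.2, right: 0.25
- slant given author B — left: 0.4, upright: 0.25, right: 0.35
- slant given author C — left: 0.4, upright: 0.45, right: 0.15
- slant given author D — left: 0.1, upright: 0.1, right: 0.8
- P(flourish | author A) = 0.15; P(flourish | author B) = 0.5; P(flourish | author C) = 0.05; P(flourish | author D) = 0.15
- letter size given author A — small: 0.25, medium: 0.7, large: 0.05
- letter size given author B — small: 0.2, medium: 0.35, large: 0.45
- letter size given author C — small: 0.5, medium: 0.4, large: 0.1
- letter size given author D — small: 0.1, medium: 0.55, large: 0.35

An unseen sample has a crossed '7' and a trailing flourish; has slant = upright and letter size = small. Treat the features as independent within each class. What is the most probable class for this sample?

author B

author A: 0.05 × 0.7 × 0.2 × 0.15 × 0.25 = 0.0002625
author B: 0.4 × 0.15 × 0.25 × 0.5 × 0.2 = 0.0015
author C: 0.15 × 0.25 × 0.45 × 0.05 × 0.5 = 0.000421875
author D: 0.4 × 0.8 × 0.1 × 0.15 × 0.1 = 0.00048
Highest score → author B.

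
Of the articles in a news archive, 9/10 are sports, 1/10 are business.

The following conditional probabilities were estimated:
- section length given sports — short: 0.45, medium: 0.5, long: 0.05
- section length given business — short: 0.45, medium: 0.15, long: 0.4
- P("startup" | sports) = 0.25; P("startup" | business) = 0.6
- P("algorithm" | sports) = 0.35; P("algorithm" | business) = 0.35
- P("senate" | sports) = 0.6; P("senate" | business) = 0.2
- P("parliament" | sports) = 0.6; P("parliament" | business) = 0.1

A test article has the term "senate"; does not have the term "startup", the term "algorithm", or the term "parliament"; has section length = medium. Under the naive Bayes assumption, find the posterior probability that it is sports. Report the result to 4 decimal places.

0.9868

sports: 0.9 × 0.5 × (1−0.25) × (1−0.35) × 0.6 × (1−0.6) = 0.05265
business: 0.1 × 0.15 × (1−0.6) × (1−0.35) × 0.2 × (1−0.1) = 0.000702
P(sports | x) = 0.05265 / 0.053352 ≈ 0.9868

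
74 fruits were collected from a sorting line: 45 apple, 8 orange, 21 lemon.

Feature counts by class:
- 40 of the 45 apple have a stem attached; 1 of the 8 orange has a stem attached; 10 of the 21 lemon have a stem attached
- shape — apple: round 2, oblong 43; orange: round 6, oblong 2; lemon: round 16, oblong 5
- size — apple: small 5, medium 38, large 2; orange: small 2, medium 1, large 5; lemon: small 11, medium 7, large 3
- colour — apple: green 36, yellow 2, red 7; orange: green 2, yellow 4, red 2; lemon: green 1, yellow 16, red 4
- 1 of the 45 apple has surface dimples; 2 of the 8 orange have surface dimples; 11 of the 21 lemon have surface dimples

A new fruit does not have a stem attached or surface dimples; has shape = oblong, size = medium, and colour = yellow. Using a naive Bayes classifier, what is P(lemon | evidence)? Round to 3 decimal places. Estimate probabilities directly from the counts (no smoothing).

0.552

apple: (45/74) × (5/45) × (43/45) × (38/45) × (2/45) × (44/45) ≈ 0.00236932
orange: (8/74) × (7/8) × (2/8) × (1/8) × (4/8) × (6/8) ≈ 0.00110853
lemon: (21/74) × (11/21) × (5/21) × (7/21) × (16/21) × (10/21) ≈ 0.00428028
P(lemon | x) = 0.00428028 / 0.00775813 ≈ 0.552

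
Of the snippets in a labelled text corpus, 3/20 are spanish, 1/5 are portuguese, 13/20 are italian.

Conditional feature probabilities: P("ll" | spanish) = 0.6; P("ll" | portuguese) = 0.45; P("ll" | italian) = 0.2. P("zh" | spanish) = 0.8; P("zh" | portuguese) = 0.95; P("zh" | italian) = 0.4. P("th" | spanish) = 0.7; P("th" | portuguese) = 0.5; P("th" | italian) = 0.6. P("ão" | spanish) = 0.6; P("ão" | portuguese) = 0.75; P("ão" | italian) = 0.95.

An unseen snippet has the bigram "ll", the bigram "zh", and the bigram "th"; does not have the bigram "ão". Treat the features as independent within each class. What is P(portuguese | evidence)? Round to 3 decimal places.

0.330

spanish: 0.15 × 0.6 × 0.8 × 0.7 × (1−0.6) = 0.02016
portuguese: 0.2 × 0.45 × 0.95 × 0.5 × (1−0.75) = 0.0106875
italian: 0.65 × 0.2 × 0.4 × 0.6 × (1−0.95) = 0.00156
P(portuguese | x) = 0.0106875 / 0.0324075 ≈ 0.330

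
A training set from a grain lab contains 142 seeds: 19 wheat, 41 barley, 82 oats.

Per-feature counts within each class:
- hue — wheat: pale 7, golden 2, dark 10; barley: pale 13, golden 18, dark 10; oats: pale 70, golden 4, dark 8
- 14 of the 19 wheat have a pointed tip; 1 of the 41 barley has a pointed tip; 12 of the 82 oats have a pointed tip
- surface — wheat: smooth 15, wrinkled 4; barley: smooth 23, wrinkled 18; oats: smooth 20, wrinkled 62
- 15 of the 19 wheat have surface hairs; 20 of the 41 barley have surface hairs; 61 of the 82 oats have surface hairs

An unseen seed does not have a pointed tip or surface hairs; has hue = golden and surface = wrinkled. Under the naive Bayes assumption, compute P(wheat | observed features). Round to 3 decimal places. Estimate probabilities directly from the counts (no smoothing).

wheat: (19/142) × (2/19) × (5/19) × (4/19) × (4/19) ≈ 0.000164275
barley: (41/142) × (18/41) × (40/41) × (18/41) × (21/41) ≈ 0.0278089
oats: (82/142) × (4/82) × (70/82) × (62/82) × (21/82) ≈ 0.00465628
P(wheat | x) = 0.000164275 / 0.032629455 ≈ 0.005

0.005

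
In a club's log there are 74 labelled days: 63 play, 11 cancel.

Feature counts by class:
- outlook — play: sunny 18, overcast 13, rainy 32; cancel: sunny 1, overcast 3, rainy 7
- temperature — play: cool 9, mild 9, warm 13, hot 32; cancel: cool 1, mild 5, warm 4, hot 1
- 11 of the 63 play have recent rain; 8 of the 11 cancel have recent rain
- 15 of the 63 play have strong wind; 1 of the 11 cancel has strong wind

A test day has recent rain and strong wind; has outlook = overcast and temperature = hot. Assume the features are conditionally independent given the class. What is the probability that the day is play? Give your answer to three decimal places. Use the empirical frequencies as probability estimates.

0.938

play: (63/74) × (13/63) × (32/63) × (11/63) × (15/63) ≈ 0.00370957
cancel: (11/74) × (3/11) × (1/11) × (8/11) × (1/11) ≈ 0.00024367
P(play | x) = 0.00370957 / 0.00395324 ≈ 0.938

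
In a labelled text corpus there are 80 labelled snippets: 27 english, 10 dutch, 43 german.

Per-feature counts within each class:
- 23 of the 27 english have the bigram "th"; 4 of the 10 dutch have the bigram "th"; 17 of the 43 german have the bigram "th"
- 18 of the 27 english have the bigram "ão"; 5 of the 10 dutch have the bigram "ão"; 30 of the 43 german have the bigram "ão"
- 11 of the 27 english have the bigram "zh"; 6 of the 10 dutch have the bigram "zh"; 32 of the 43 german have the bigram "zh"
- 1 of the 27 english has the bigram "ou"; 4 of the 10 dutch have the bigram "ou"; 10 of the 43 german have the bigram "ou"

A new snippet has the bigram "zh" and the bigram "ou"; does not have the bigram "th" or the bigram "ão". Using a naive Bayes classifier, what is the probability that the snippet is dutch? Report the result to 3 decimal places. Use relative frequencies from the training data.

english: (27/80) × (4/27) × (9/27) × (11/27) × (1/27) ≈ 0.000251486
dutch: (10/80) × (6/10) × (5/10) × (6/10) × (4/10) = 0.009
german: (43/80) × (26/43) × (13/43) × (32/43) × (10/43) ≈ 0.0170048
P(dutch | x) = 0.009 / 0.026256286 ≈ 0.343

0.343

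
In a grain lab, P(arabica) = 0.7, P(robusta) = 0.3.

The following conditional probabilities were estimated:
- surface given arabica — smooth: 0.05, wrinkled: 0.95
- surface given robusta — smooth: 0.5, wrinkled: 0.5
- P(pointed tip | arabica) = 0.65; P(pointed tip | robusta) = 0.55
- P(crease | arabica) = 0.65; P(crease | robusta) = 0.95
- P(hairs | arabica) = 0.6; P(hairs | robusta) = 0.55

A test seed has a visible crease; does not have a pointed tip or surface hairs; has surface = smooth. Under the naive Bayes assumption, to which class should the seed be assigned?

arabica: 0.7 × 0.05 × (1−0.65) × 0.65 × (1−0.6) = 0.003185
robusta: 0.3 × 0.5 × (1−0.55) × 0.95 × (1−0.55) = 0.02885625
Highest score → robusta.

robusta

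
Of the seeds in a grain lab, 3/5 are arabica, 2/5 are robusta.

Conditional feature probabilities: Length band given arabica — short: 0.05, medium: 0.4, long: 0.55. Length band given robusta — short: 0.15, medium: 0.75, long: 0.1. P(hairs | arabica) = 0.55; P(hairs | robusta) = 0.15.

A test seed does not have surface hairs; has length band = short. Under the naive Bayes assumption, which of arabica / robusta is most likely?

arabica: 0.6 × 0.05 × (1−0.55) = 0.0135
robusta: 0.4 × 0.15 × (1−0.15) = 0.051
Highest score → robusta.

robusta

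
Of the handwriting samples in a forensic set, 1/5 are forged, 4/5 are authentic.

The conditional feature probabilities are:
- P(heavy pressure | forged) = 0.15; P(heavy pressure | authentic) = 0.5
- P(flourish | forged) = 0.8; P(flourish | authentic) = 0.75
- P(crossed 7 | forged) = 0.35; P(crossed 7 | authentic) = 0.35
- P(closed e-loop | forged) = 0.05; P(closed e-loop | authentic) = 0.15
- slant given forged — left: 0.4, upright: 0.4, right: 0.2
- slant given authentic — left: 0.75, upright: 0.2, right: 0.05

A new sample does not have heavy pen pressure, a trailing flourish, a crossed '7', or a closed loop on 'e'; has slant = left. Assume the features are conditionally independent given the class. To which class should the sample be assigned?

forged: 0.2 × (1−0.15) × (1−0.8) × (1−0.35) × (1−0.05) × 0.4 = 0.008398
authentic: 0.8 × (1−0.5) × (1−0.75) × (1−0.35) × (1−0.15) × 0.75 = 0.0414375
Highest score → authentic.

authentic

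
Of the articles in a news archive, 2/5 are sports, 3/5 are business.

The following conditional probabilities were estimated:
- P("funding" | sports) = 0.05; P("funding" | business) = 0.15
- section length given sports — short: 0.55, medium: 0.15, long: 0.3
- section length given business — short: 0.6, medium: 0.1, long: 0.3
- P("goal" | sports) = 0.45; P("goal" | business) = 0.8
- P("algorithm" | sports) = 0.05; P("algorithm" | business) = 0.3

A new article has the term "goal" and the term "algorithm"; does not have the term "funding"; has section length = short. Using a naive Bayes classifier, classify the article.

business

sports: 0.4 × (1−0.05) × 0.55 × 0.45 × 0.05 = 0.0047025
business: 0.6 × (1−0.15) × 0.6 × 0.8 × 0.3 = 0.07344
Highest score → business.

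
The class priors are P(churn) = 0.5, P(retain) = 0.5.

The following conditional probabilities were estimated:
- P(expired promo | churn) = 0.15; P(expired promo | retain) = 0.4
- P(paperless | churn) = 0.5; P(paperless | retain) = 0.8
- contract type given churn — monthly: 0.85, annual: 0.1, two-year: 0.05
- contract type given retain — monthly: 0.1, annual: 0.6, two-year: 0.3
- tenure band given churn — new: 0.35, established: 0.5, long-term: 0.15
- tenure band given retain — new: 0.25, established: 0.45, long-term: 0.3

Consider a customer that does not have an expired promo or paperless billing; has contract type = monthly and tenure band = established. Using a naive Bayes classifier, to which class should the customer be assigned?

churn: 0.5 × (1−0.15) × (1−0.5) × 0.85 × 0.5 = 0.0903125
retain: 0.5 × (1−0.4) × (1−0.8) × 0.1 × 0.45 = 0.0027
Highest score → churn.

churn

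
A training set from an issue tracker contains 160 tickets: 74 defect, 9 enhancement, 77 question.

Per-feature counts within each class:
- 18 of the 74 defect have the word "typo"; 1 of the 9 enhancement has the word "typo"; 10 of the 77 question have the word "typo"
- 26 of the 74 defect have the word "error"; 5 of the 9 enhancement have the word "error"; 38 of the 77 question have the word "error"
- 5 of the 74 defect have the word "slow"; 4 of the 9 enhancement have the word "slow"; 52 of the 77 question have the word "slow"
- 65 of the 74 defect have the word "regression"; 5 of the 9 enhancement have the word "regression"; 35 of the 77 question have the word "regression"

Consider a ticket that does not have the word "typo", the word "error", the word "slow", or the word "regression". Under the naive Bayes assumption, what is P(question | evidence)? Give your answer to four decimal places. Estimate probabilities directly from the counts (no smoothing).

defect: (74/160) × (56/74) × (48/74) × (69/74) × (9/74) ≈ 0.0257458
enhancement: (9/160) × (8/9) × (4/9) × (5/9) × (4/9) ≈ 0.00548697
question: (77/160) × (67/77) × (39/77) × (25/77) × (42/77) ≈ 0.0375609
P(question | x) = 0.0375609 / 0.06879367 ≈ 0.5460

0.5460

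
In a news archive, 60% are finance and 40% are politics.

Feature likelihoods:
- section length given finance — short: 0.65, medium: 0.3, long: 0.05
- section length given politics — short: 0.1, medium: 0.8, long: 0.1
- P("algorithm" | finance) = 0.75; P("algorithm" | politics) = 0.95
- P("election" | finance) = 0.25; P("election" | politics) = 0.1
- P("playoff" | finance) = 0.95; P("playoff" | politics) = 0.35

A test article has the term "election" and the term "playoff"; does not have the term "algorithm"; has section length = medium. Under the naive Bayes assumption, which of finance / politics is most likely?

finance: 0.6 × 0.3 × (1−0.75) × 0.25 × 0.95 = 0.0106875
politics: 0.4 × 0.8 × (1−0.95) × 0.1 × 0.35 = 0.00056
Highest score → finance.

finance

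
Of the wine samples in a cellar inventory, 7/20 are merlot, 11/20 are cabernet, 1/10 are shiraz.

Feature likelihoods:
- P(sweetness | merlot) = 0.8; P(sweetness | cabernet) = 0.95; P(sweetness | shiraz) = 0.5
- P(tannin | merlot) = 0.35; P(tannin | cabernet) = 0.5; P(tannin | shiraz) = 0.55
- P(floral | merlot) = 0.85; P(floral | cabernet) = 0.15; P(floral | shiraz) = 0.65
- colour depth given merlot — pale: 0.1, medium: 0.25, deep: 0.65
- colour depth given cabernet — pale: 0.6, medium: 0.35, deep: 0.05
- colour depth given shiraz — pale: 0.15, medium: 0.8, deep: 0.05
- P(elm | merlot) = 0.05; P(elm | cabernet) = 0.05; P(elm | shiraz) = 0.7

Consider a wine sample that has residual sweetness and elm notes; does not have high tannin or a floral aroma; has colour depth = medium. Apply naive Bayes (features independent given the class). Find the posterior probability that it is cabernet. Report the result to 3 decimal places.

0.450

merlot: 0.35 × 0.8 × (1−0.35) × (1−0.85) × 0.25 × 0.05 = 0.00034125
cabernet: 0.55 × 0.95 × (1−0.5) × (1−0.15) × 0.35 × 0.05 = 0.00388609375
shiraz: 0.1 × 0.5 × (1−0.55) × (1−0.65) × 0.8 × 0.7 = 0.00441
P(cabernet | x) = 0.00388609375 / 0.00863734375 ≈ 0.450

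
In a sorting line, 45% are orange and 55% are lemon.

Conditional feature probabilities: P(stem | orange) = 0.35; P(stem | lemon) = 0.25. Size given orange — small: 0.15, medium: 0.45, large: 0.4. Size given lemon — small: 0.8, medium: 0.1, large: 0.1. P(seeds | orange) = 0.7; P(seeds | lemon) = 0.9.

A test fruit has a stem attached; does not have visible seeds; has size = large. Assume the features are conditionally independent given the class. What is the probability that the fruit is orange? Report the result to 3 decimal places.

orange: 0.45 × 0.35 × 0.4 × (1−0.7) = 0.0189
lemon: 0.55 × 0.25 × 0.1 × (1−0.9) = 0.001375
P(orange | x) = 0.0189 / 0.020275 ≈ 0.932

0.932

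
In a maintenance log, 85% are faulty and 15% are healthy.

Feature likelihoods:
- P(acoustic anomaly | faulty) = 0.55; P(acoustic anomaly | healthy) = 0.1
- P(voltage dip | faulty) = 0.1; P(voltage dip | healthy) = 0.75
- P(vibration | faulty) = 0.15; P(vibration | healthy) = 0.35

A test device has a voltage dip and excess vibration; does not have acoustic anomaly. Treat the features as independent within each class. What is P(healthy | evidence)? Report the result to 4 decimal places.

0.8607

faulty: 0.85 × (1−0.55) × 0.1 × 0.15 = 0.0057375
healthy: 0.15 × (1−0.1) × 0.75 × 0.35 = 0.0354375
P(healthy | x) = 0.0354375 / 0.041175 ≈ 0.8607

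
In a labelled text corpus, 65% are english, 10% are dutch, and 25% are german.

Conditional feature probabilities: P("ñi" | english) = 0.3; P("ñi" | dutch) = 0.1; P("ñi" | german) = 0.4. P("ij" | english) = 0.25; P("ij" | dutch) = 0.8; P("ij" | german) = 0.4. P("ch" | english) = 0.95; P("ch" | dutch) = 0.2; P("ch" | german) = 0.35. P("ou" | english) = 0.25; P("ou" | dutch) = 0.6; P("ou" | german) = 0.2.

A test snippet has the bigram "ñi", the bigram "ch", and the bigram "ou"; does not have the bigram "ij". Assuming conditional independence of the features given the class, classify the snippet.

english: 0.65 × 0.3 × (1−0.25) × 0.95 × 0.25 = 0.034734375
dutch: 0.1 × 0.1 × (1−0.8) × 0.2 × 0.6 = 0.00024
german: 0.25 × 0.4 × (1−0.4) × 0.35 × 0.2 = 0.0042
Highest score → english.

english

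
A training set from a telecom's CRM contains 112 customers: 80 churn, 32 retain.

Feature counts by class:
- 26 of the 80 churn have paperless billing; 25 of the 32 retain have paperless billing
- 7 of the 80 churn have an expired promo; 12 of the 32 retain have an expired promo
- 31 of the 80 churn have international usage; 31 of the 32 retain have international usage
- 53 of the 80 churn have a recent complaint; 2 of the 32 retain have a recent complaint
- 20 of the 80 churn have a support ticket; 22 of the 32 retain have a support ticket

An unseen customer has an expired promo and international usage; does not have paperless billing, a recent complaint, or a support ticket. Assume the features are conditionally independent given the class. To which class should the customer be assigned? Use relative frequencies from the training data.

churn: (80/112) × (54/80) × (7/80) × (31/80) × (27/80) × (60/80) = 0.00413800048828125
retain: (32/112) × (7/32) × (12/32) × (31/32) × (30/32) × (10/32) = 0.00665187835693359375
Highest score → retain.

retain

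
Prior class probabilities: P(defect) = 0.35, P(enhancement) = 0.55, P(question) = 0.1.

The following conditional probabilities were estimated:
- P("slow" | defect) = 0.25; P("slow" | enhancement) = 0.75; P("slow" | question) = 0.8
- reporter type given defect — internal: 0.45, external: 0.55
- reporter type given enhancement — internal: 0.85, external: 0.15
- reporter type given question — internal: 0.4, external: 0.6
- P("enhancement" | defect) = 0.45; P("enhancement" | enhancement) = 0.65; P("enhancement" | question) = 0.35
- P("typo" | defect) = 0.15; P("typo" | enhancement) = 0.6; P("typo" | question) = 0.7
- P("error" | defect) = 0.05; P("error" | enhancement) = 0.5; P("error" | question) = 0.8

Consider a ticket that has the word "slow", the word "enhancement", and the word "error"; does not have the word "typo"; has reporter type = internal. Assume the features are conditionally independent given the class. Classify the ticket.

enhancement

defect: 0.35 × 0.25 × 0.45 × 0.45 × (1−0.15) × 0.05 = 0.000753046875
enhancement: 0.55 × 0.75 × 0.85 × 0.65 × (1−0.6) × 0.5 = 0.04558125
question: 0.1 × 0.8 × 0.4 × 0.35 × (1−0.7) × 0.8 = 0.002688
Highest score → enhancement.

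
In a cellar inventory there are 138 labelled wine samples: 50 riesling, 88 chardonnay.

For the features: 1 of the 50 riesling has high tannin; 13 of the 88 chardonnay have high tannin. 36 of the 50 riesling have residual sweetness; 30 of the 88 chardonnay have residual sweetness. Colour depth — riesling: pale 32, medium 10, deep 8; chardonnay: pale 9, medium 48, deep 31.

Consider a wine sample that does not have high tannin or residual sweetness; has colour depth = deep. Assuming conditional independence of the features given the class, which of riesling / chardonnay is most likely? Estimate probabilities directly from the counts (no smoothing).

riesling: (50/138) × (49/50) × (14/50) × (8/50) ≈ 0.0159072
chardonnay: (88/138) × (75/88) × (58/88) × (31/88) ≈ 0.126185
Highest score → chardonnay.

chardonnay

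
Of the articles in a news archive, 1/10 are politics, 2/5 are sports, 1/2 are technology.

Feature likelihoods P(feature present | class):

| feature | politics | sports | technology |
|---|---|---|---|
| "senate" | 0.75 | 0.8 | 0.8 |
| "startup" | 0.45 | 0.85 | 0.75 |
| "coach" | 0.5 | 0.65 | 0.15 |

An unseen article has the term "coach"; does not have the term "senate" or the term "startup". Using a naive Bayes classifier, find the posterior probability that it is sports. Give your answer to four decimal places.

politics: 0.1 × (1−0.75) × (1−0.45) × 0.5 = 0.006875
sports: 0.4 × (1−0.8) × (1−0.85) × 0.65 = 0.0078
technology: 0.5 × (1−0.8) × (1−0.75) × 0.15 = 0.00375
P(sports | x) = 0.0078 / 0.018425 ≈ 0.4233

0.4233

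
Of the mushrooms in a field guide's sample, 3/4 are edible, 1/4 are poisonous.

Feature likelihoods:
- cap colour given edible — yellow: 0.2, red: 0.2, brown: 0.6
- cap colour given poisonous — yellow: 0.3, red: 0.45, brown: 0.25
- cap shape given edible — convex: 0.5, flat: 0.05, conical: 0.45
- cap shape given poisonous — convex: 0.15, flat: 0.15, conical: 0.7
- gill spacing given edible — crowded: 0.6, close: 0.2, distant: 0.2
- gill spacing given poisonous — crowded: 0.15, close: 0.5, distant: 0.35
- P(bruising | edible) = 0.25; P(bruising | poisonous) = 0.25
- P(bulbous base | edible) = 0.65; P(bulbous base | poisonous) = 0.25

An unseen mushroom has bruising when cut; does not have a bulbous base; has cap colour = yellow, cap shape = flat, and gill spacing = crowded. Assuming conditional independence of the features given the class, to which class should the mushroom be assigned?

edible: 0.75 × 0.2 × 0.05 × 0.6 × 0.25 × (1−0.65) = 0.00039375
poisonous: 0.25 × 0.3 × 0.15 × 0.15 × 0.25 × (1−0.25) = 0.00031640625
Highest score → edible.

edible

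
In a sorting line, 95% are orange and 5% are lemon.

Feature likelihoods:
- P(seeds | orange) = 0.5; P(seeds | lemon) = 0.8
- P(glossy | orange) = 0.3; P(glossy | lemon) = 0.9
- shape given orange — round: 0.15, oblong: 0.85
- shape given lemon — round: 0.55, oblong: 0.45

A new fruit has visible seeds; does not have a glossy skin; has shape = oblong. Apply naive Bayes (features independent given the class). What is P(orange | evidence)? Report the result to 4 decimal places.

0.9937

orange: 0.95 × 0.5 × (1−0.3) × 0.85 = 0.282625
lemon: 0.05 × 0.8 × (1−0.9) × 0.45 = 0.0018
P(orange | x) = 0.282625 / 0.284425 ≈ 0.9937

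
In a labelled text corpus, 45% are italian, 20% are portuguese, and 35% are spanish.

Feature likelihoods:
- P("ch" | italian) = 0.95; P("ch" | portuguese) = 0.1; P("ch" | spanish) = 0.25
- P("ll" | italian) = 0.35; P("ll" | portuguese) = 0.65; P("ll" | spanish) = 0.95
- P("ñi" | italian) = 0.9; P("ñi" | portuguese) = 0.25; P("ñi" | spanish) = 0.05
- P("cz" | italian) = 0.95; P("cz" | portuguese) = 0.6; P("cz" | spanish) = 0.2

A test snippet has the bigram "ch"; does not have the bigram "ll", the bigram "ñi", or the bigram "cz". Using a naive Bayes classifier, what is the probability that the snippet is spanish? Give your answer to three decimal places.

0.488

italian: 0.45 × 0.95 × (1−0.35) × (1−0.9) × (1−0.95) = 0.001389375
portuguese: 0.2 × 0.1 × (1−0.65) × (1−0.25) × (1−0.6) = 0.0021
spanish: 0.35 × 0.25 × (1−0.95) × (1−0.05) × (1−0.2) = 0.003325
P(spanish | x) = 0.003325 / 0.006814375 ≈ 0.488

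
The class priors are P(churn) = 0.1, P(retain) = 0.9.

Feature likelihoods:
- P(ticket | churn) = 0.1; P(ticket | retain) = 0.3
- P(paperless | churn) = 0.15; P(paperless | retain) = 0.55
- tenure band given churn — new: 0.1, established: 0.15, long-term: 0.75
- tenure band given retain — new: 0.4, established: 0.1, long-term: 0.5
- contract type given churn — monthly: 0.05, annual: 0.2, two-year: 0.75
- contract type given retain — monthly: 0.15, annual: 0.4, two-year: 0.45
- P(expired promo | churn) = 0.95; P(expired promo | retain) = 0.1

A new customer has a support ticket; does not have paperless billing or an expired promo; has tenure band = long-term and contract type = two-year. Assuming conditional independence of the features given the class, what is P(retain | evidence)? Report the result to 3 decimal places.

churn: 0.1 × 0.1 × (1−0.15) × 0.75 × 0.75 × (1−0.95) = 0.0002390625
retain: 0.9 × 0.3 × (1−0.55) × 0.5 × 0.45 × (1−0.1) = 0.02460375
P(retain | x) = 0.02460375 / 0.0248428125 ≈ 0.990

0.990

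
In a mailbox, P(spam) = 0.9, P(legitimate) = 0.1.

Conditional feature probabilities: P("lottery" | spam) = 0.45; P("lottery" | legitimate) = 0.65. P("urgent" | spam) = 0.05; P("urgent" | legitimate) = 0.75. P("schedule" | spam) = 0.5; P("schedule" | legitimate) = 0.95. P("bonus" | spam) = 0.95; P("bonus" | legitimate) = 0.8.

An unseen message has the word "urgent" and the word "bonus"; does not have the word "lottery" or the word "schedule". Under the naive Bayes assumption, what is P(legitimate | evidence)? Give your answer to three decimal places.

spam: 0.9 × (1−0.45) × 0.05 × (1−0.5) × 0.95 = 0.01175625
legitimate: 0.1 × (1−0.65) × 0.75 × (1−0.95) × 0.8 = 0.00105
P(legitimate | x) = 0.00105 / 0.01280625 ≈ 0.082

0.082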